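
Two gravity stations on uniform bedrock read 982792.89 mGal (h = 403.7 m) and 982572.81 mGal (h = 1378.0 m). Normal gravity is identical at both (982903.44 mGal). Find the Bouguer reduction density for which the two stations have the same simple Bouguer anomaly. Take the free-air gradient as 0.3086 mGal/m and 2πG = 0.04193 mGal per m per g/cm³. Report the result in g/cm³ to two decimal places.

Δg_obs = 982572.81 − 982792.89 = -220.08 mGal over Δh = 1378.0 − 403.7 = 974.3 m
Equal Bouguer anomalies ⇒ Δg_obs + (0.3086 − 0.04193ρ)·Δh = 0
0.3086 − 0.04193ρ = −Δg_obs/Δh = 0.22589
ρ = (0.3086 − 0.22589) / 0.04193 = 1.97 g/cm³

1.97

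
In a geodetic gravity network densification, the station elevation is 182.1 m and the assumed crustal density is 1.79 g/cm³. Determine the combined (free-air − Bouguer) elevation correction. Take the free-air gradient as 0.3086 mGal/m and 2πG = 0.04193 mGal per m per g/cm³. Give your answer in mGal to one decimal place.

42.5

Combined gradient = 0.3086 − 0.04193 × 1.79 = 0.2335453 mGal/m
Combined elevation correction = 0.2335453 × 182.1 = 42.5 mGal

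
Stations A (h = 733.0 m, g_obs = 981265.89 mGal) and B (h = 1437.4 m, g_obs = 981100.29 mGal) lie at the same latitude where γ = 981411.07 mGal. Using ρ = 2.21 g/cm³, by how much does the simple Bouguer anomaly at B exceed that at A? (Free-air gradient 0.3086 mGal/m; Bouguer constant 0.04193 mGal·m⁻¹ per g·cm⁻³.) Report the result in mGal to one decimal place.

-13.5

Δg_SB(A) = 981265.89 − 981411.07 + 0.3086×733.0 − 0.04193×2.21×733.0 = 13.10 mGal
Δg_SB(B) = 981100.29 − 981411.07 + 0.3086×1437.4 − 0.04193×2.21×1437.4 = -0.40 mGal
Difference = -0.40 − (13.10) = -13.50 mGal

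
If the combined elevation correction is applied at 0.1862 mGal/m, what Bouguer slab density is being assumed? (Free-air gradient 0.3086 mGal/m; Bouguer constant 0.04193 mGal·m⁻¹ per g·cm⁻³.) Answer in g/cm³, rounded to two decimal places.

0.1862 = 0.3086 − 0.04193 × ρ
ρ = (0.3086 − 0.1862) / 0.04193 = 2.92 g/cm³

2.92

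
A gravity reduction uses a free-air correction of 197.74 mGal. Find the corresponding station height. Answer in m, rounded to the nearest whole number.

h = 197.74 / 0.3086 = 640.76 m

641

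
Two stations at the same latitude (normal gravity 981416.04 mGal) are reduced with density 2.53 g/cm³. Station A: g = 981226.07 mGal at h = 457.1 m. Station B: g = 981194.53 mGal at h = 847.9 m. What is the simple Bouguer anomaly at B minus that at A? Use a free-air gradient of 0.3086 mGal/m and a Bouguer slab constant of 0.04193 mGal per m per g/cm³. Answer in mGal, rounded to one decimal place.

47.6

Δg_SB(A) = 981226.07 − 981416.04 + 0.3086×457.1 − 0.04193×2.53×457.1 = -97.40 mGal
Δg_SB(B) = 981194.53 − 981416.04 + 0.3086×847.9 − 0.04193×2.53×847.9 = -49.80 mGal
Difference = -49.80 − (-97.40) = 47.60 mGal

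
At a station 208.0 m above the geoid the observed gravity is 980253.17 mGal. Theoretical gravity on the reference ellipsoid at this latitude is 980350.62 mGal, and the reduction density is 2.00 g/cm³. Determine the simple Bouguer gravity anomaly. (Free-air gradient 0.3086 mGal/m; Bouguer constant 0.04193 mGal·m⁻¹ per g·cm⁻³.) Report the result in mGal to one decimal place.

-50.7

Free-air correction = 0.3086 × 208.0 = 64.19 mGal
Free-air anomaly = 980253.17 − 980350.62 + (64.19) = -33.26 mGal
Bouguer slab correction = 0.04193 × 2.00 × 208.0 = 17.44 mGal
Simple Bouguer anomaly = -33.26 − (17.44) = -50.70 mGal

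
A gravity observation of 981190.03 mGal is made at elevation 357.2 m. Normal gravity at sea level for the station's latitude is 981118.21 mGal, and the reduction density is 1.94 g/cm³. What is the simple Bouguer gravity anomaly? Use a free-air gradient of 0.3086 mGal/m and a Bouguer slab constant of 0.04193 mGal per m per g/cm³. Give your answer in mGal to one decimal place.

Free-air correction = 0.3086 × 357.2 = 110.23 mGal
Free-air anomaly = 981190.03 − 981118.21 + (110.23) = 182.05 mGal
Bouguer slab correction = 0.04193 × 1.94 × 357.2 = 29.06 mGal
Simple Bouguer anomaly = 182.05 − (29.06) = 152.99 mGal

153.0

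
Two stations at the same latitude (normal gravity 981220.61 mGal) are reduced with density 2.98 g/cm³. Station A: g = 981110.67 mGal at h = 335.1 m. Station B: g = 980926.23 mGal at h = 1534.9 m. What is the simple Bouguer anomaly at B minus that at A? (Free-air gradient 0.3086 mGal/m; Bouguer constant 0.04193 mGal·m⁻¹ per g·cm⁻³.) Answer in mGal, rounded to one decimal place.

Δg_SB(A) = 981110.67 − 981220.61 + 0.3086×335.1 − 0.04193×2.98×335.1 = -48.40 mGal
Δg_SB(B) = 980926.23 − 981220.61 + 0.3086×1534.9 − 0.04193×2.98×1534.9 = -12.50 mGal
Difference = -12.50 − (-48.40) = 35.90 mGal

35.9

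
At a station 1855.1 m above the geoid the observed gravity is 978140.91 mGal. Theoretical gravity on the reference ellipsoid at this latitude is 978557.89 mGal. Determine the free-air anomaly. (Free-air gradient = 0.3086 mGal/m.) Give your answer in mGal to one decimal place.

155.5

Free-air correction = 0.3086 × 1855.1 = 572.48 mGal
Free-air anomaly = 978140.91 − 978557.89 + (572.48) = 155.50 mGal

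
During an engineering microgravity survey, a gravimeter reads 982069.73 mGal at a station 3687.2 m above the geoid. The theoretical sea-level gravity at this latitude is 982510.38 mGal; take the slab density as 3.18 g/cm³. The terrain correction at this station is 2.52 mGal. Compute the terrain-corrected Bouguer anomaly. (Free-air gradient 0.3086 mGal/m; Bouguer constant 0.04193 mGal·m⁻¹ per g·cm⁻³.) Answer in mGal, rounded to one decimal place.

208.1

Free-air correction = 0.3086 × 3687.2 = 1137.87 mGal
Free-air anomaly = 982069.73 − 982510.38 + (1137.87) = 697.22 mGal
Bouguer slab correction = 0.04193 × 3.18 × 3687.2 = 491.64 mGal
Simple Bouguer anomaly = 697.22 − (491.64) = 205.58 mGal
Complete Bouguer anomaly = 205.58 + 2.52 = 208.10 mGal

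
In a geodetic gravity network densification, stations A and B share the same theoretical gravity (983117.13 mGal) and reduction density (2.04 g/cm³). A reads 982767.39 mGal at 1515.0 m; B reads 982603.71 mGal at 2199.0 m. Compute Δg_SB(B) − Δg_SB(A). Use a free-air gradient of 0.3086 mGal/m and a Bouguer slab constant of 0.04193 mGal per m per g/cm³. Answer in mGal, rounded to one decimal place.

Δg_SB(A) = 982767.39 − 983117.13 + 0.3086×1515.0 − 0.04193×2.04×1515.0 = -11.80 mGal
Δg_SB(B) = 982603.71 − 983117.13 + 0.3086×2199.0 − 0.04193×2.04×2199.0 = -22.90 mGal
Difference = -22.90 − (-11.80) = -11.10 mGal

-11.1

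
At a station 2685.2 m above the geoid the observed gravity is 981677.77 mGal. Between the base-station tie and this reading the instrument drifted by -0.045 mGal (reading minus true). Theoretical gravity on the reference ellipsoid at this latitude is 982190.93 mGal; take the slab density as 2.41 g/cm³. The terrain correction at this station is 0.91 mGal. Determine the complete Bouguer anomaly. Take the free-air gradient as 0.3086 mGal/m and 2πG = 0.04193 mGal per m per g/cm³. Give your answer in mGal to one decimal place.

45.1

Drift-corrected reading = 981677.77 − (-0.045) = 981677.815 mGal
Free-air correction = 0.3086 × 2685.2 = 828.65 mGal
Free-air anomaly = 981677.815 − 982190.93 + (828.65) = 315.535 mGal
Bouguer slab correction = 0.04193 × 2.41 × 2685.2 = 271.34 mGal
Simple Bouguer anomaly = 315.535 − (271.34) = 44.195 mGal
Complete Bouguer anomaly = 44.195 + 0.91 = 45.105 mGal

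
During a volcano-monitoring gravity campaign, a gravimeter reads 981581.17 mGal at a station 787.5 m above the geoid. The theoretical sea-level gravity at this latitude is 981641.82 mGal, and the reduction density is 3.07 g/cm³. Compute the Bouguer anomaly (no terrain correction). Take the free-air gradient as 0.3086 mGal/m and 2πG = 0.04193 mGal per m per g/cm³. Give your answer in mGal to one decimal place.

81.0

Free-air correction = 0.3086 × 787.5 = 243.02 mGal
Free-air anomaly = 981581.17 − 981641.82 + (243.02) = 182.37 mGal
Bouguer slab correction = 0.04193 × 3.07 × 787.5 = 101.37 mGal
Simple Bouguer anomaly = 182.37 − (101.37) = 81.00 mGal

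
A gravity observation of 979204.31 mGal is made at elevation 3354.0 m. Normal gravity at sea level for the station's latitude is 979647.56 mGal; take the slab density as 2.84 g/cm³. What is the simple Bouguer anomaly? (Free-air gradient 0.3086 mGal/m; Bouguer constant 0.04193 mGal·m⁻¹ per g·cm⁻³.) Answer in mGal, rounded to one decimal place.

192.4

Free-air correction = 0.3086 × 3354.0 = 1035.04 mGal
Free-air anomaly = 979204.31 − 979647.56 + (1035.04) = 591.79 mGal
Bouguer slab correction = 0.04193 × 2.84 × 3354.0 = 399.40 mGal
Simple Bouguer anomaly = 591.79 − (399.40) = 192.39 mGal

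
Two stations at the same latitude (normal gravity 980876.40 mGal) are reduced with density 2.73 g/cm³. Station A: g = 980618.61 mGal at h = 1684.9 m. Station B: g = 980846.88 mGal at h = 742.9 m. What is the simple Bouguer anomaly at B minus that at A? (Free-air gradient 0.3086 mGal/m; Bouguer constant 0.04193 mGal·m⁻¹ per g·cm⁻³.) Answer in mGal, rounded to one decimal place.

Δg_SB(A) = 980618.61 − 980876.40 + 0.3086×1684.9 − 0.04193×2.73×1684.9 = 69.30 mGal
Δg_SB(B) = 980846.88 − 980876.40 + 0.3086×742.9 − 0.04193×2.73×742.9 = 114.70 mGal
Difference = 114.70 − (69.30) = 45.40 mGal

45.4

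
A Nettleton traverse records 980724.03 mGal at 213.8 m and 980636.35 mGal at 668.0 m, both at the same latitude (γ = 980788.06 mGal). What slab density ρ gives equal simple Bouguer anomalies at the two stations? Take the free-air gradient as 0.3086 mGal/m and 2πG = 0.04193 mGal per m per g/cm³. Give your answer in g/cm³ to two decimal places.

2.76

Δg_obs = 980636.35 − 980724.03 = -87.68 mGal over Δh = 668.0 − 213.8 = 454.2 m
Equal Bouguer anomalies ⇒ Δg_obs + (0.3086 − 0.04193ρ)·Δh = 0
0.3086 − 0.04193ρ = −Δg_obs/Δh = 0.19304
ρ = (0.3086 − 0.19304) / 0.04193 = 2.76 g/cm³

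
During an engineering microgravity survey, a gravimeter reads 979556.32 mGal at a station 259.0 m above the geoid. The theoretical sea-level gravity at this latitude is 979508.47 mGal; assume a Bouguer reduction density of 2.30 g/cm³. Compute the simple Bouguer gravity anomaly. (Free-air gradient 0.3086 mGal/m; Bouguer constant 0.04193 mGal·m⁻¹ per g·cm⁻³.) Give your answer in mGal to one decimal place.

102.8

Free-air correction = 0.3086 × 259.0 = 79.93 mGal
Free-air anomaly = 979556.32 − 979508.47 + (79.93) = 127.78 mGal
Bouguer slab correction = 0.04193 × 2.30 × 259.0 = 24.98 mGal
Simple Bouguer anomaly = 127.78 − (24.98) = 102.80 mGal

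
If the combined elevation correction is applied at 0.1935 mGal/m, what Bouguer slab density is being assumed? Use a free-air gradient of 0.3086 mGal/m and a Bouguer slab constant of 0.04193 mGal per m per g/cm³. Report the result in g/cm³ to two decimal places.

2.75

0.1935 = 0.3086 − 0.04193 × ρ
ρ = (0.3086 − 0.1935) / 0.04193 = 2.75 g/cm³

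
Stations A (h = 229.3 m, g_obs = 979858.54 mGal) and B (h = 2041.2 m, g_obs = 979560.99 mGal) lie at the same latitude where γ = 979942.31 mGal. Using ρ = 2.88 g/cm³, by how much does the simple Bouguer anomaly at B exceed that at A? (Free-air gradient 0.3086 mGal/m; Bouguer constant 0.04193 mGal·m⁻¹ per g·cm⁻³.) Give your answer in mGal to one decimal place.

42.8

Δg_SB(A) = 979858.54 − 979942.31 + 0.3086×229.3 − 0.04193×2.88×229.3 = -40.70 mGal
Δg_SB(B) = 979560.99 − 979942.31 + 0.3086×2041.2 − 0.04193×2.88×2041.2 = 2.10 mGal
Difference = 2.10 − (-40.70) = 42.80 mGal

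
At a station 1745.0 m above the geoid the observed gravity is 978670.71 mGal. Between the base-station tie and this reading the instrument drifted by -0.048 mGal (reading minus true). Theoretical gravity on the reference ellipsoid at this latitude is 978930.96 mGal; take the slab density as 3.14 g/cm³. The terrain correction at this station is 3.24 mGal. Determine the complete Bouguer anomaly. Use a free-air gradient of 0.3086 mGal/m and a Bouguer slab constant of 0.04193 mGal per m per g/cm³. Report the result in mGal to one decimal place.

Drift-corrected reading = 978670.71 − (-0.048) = 978670.758 mGal
Free-air correction = 0.3086 × 1745.0 = 538.51 mGal
Free-air anomaly = 978670.758 − 978930.96 + (538.51) = 278.308 mGal
Bouguer slab correction = 0.04193 × 3.14 × 1745.0 = 229.75 mGal
Simple Bouguer anomaly = 278.308 − (229.75) = 48.558 mGal
Complete Bouguer anomaly = 48.558 + 3.24 = 51.798 mGal

51.8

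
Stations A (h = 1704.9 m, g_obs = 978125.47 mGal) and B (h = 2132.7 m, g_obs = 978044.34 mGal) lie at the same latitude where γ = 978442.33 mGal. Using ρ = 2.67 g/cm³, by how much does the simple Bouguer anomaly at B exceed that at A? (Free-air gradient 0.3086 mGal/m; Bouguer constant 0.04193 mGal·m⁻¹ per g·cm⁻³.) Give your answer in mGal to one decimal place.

Δg_SB(A) = 978125.47 − 978442.33 + 0.3086×1704.9 − 0.04193×2.67×1704.9 = 18.40 mGal
Δg_SB(B) = 978044.34 − 978442.33 + 0.3086×2132.7 − 0.04193×2.67×2132.7 = 21.40 mGal
Difference = 21.40 − (18.40) = 3.00 mGal

3.0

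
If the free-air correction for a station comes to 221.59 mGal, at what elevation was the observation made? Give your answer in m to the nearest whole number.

h = 221.59 / 0.3086 = 718.05 m

718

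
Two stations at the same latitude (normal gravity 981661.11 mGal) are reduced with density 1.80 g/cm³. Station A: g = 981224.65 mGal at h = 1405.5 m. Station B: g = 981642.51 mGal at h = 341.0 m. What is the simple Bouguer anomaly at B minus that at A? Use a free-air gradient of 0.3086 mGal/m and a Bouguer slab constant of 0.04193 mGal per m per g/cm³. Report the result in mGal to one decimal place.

169.7

Δg_SB(A) = 981224.65 − 981661.11 + 0.3086×1405.5 − 0.04193×1.80×1405.5 = -108.80 mGal
Δg_SB(B) = 981642.51 − 981661.11 + 0.3086×341.0 − 0.04193×1.80×341.0 = 60.90 mGal
Difference = 60.90 − (-108.80) = 169.70 mGal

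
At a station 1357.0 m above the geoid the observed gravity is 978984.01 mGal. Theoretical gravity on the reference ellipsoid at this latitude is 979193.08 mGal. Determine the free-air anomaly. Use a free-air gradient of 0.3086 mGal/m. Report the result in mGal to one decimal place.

Free-air correction = 0.3086 × 1357.0 = 418.77 mGal
Free-air anomaly = 978984.01 − 979193.08 + (418.77) = 209.70 mGal

209.7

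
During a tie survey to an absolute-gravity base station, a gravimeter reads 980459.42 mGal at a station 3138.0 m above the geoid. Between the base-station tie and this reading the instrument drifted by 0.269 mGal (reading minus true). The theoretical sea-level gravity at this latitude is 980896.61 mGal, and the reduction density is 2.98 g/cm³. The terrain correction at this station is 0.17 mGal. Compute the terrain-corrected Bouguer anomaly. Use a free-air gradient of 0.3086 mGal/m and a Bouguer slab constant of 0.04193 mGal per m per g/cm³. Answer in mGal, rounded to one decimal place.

139.0

Drift-corrected reading = 980459.42 − (0.269) = 980459.151 mGal
Free-air correction = 0.3086 × 3138.0 = 968.39 mGal
Free-air anomaly = 980459.151 − 980896.61 + (968.39) = 530.931 mGal
Bouguer slab correction = 0.04193 × 2.98 × 3138.0 = 392.10 mGal
Simple Bouguer anomaly = 530.931 − (392.10) = 138.831 mGal
Complete Bouguer anomaly = 138.831 + 0.17 = 139.001 mGal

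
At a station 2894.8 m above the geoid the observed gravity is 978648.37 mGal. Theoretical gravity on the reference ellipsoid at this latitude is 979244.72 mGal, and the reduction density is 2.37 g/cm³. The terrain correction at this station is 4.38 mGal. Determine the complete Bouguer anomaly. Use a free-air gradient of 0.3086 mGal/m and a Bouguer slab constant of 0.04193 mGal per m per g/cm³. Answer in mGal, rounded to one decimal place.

13.7

Free-air correction = 0.3086 × 2894.8 = 893.34 mGal
Free-air anomaly = 978648.37 − 979244.72 + (893.34) = 296.99 mGal
Bouguer slab correction = 0.04193 × 2.37 × 2894.8 = 287.67 mGal
Simple Bouguer anomaly = 296.99 − (287.67) = 9.32 mGal
Complete Bouguer anomaly = 9.32 + 4.38 = 13.70 mGal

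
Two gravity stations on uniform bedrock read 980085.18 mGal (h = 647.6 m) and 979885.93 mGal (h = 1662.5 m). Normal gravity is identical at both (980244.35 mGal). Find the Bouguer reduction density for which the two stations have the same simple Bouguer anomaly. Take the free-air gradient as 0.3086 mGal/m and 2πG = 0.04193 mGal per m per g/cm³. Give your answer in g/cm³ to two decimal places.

2.68

Δg_obs = 979885.93 − 980085.18 = -199.25 mGal over Δh = 1662.5 − 647.6 = 1014.9 m
Equal Bouguer anomalies ⇒ Δg_obs + (0.3086 − 0.04193ρ)·Δh = 0
0.3086 − 0.04193ρ = −Δg_obs/Δh = 0.19632
ρ = (0.3086 − 0.19632) / 0.04193 = 2.68 g/cm³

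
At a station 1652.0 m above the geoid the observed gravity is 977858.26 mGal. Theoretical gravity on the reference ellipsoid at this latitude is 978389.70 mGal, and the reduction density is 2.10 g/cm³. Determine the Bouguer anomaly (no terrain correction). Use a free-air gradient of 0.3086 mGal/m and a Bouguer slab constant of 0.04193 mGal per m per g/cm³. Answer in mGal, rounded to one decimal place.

-167.1

Free-air correction = 0.3086 × 1652.0 = 509.81 mGal
Free-air anomaly = 977858.26 − 978389.70 + (509.81) = -21.63 mGal
Bouguer slab correction = 0.04193 × 2.10 × 1652.0 = 145.46 mGal
Simple Bouguer anomaly = -21.63 − (145.46) = -167.09 mGal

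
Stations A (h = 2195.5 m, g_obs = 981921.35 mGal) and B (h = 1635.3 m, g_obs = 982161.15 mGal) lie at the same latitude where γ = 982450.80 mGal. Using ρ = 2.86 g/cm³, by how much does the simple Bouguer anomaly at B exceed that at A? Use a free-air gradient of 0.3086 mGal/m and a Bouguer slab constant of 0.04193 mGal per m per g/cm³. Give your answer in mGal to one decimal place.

134.1

Δg_SB(A) = 981921.35 − 982450.80 + 0.3086×2195.5 − 0.04193×2.86×2195.5 = -115.20 mGal
Δg_SB(B) = 982161.15 − 982450.80 + 0.3086×1635.3 − 0.04193×2.86×1635.3 = 18.90 mGal
Difference = 18.90 − (-115.20) = 134.10 mGal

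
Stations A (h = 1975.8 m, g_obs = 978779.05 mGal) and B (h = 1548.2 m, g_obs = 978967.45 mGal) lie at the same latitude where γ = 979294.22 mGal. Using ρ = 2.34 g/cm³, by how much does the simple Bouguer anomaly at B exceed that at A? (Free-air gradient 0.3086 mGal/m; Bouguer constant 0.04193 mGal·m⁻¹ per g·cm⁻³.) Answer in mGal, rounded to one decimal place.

98.4

Δg_SB(A) = 978779.05 − 979294.22 + 0.3086×1975.8 − 0.04193×2.34×1975.8 = -99.30 mGal
Δg_SB(B) = 978967.45 − 979294.22 + 0.3086×1548.2 − 0.04193×2.34×1548.2 = -0.90 mGal
Difference = -0.90 − (-99.30) = 98.40 mGal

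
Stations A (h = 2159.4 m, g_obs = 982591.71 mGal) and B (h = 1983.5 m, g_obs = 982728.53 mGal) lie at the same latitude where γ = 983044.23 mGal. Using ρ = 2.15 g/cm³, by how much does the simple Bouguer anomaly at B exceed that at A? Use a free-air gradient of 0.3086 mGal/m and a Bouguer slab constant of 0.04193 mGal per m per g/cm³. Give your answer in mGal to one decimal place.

Δg_SB(A) = 982591.71 − 983044.23 + 0.3086×2159.4 − 0.04193×2.15×2159.4 = 19.20 mGal
Δg_SB(B) = 982728.53 − 983044.23 + 0.3086×1983.5 − 0.04193×2.15×1983.5 = 117.60 mGal
Difference = 117.60 − (19.20) = 98.40 mGal

98.4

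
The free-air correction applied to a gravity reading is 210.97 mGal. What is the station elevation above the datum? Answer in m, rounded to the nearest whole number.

h = 210.97 / 0.3086 = 683.64 m

684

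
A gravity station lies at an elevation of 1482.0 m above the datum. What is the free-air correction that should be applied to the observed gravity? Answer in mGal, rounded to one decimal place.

Free-air correction = 0.3086 × 1482.0 = 457.3 mGal

457.3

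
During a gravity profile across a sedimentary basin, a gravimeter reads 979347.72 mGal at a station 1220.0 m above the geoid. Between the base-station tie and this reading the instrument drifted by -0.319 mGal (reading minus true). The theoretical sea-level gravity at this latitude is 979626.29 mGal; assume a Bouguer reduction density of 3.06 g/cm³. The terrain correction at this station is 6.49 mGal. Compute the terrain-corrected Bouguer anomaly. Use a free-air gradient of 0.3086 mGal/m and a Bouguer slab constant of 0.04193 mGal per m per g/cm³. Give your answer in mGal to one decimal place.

-51.8

Drift-corrected reading = 979347.72 − (-0.319) = 979348.039 mGal
Free-air correction = 0.3086 × 1220.0 = 376.49 mGal
Free-air anomaly = 979348.039 − 979626.29 + (376.49) = 98.239 mGal
Bouguer slab correction = 0.04193 × 3.06 × 1220.0 = 156.53 mGal
Simple Bouguer anomaly = 98.239 − (156.53) = -58.291 mGal
Complete Bouguer anomaly = -58.291 + 6.49 = -51.801 mGal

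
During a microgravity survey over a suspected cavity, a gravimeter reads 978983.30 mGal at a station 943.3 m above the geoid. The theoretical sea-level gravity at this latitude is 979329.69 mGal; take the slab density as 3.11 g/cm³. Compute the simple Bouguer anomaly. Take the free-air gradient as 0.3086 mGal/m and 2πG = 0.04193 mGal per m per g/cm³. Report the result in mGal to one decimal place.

Free-air correction = 0.3086 × 943.3 = 291.10 mGal
Free-air anomaly = 978983.30 − 979329.69 + (291.10) = -55.29 mGal
Bouguer slab correction = 0.04193 × 3.11 × 943.3 = 123.01 mGal
Simple Bouguer anomaly = -55.29 − (123.01) = -178.30 mGal

-178.3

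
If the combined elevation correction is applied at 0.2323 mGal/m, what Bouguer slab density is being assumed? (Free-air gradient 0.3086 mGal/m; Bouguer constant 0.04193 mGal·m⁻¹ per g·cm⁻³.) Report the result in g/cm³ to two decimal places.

0.2323 = 0.3086 − 0.04193 × ρ
ρ = (0.3086 − 0.2323) / 0.04193 = 1.82 g/cm³

1.82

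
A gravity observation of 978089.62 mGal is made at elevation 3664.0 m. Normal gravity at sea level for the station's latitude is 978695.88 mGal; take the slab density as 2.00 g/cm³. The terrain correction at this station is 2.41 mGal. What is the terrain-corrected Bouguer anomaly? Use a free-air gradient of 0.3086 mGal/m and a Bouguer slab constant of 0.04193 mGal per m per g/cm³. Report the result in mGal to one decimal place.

219.6

Free-air correction = 0.3086 × 3664.0 = 1130.71 mGal
Free-air anomaly = 978089.62 − 978695.88 + (1130.71) = 524.45 mGal
Bouguer slab correction = 0.04193 × 2.00 × 3664.0 = 307.26 mGal
Simple Bouguer anomaly = 524.45 − (307.26) = 217.19 mGal
Complete Bouguer anomaly = 217.19 + 2.41 = 219.60 mGal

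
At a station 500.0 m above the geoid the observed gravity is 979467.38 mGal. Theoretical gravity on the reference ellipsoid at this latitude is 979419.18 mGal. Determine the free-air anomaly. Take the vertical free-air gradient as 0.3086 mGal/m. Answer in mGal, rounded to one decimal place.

Free-air correction = 0.3086 × 500.0 = 154.30 mGal
Free-air anomaly = 979467.38 − 979419.18 + (154.30) = 202.50 mGal

202.5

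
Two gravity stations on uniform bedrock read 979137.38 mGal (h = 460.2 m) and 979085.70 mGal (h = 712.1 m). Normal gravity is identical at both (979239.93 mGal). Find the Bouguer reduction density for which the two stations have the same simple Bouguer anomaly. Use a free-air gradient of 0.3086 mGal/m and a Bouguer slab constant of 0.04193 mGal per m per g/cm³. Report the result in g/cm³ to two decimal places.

2.47

Δg_obs = 979085.70 − 979137.38 = -51.68 mGal over Δh = 712.1 − 460.2 = 251.9 m
Equal Bouguer anomalies ⇒ Δg_obs + (0.3086 − 0.04193ρ)·Δh = 0
0.3086 − 0.04193ρ = −Δg_obs/Δh = 0.20516
ρ = (0.3086 − 0.20516) / 0.04193 = 2.47 g/cm³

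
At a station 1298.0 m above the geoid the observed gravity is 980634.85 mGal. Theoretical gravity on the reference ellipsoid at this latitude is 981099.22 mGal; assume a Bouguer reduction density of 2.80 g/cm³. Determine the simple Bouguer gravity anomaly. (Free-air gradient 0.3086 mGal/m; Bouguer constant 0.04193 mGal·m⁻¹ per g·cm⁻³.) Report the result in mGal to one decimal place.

Free-air correction = 0.3086 × 1298.0 = 400.56 mGal
Free-air anomaly = 980634.85 − 981099.22 + (400.56) = -63.81 mGal
Bouguer slab correction = 0.04193 × 2.80 × 1298.0 = 152.39 mGal
Simple Bouguer anomaly = -63.81 − (152.39) = -216.20 mGal

-216.2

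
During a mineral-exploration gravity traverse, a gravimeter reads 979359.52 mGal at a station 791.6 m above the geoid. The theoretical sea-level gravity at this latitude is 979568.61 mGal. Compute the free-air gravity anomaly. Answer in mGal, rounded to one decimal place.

35.2

Free-air correction = 0.3086 × 791.6 = 244.29 mGal
Free-air anomaly = 979359.52 − 979568.61 + (244.29) = 35.20 mGal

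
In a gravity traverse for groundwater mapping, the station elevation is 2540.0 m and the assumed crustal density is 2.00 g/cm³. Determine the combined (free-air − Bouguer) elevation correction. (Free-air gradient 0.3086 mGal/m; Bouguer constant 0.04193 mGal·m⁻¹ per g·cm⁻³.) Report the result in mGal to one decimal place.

Combined gradient = 0.3086 − 0.04193 × 2.00 = 0.2247400 mGal/m
Combined elevation correction = 0.2247400 × 2540.0 = 570.8 mGal

570.8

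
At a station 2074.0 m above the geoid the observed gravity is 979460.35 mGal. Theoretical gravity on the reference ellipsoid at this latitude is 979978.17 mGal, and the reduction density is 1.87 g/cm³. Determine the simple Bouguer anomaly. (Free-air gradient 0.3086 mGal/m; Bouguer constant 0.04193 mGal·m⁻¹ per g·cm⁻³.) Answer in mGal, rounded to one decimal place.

Free-air correction = 0.3086 × 2074.0 = 640.04 mGal
Free-air anomaly = 979460.35 − 979978.17 + (640.04) = 122.22 mGal
Bouguer slab correction = 0.04193 × 1.87 × 2074.0 = 162.62 mGal
Simple Bouguer anomaly = 122.22 − (162.62) = -40.40 mGal

-40.4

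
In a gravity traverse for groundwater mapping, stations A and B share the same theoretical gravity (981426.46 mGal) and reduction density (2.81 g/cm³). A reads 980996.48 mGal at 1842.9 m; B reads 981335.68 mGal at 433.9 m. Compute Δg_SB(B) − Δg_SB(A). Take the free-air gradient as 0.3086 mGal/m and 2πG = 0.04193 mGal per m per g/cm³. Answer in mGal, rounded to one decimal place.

70.4

Δg_SB(A) = 980996.48 − 981426.46 + 0.3086×1842.9 − 0.04193×2.81×1842.9 = -78.40 mGal
Δg_SB(B) = 981335.68 − 981426.46 + 0.3086×433.9 − 0.04193×2.81×433.9 = -8.00 mGal
Difference = -8.00 − (-78.40) = 70.40 mGal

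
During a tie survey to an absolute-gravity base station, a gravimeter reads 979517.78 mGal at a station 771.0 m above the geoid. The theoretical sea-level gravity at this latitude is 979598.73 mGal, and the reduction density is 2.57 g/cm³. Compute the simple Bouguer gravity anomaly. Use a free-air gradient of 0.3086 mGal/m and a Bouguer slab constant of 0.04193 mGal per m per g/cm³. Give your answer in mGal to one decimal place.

Free-air correction = 0.3086 × 771.0 = 237.93 mGal
Free-air anomaly = 979517.78 − 979598.73 + (237.93) = 156.98 mGal
Bouguer slab correction = 0.04193 × 2.57 × 771.0 = 83.08 mGal
Simple Bouguer anomaly = 156.98 − (83.08) = 73.90 mGal

73.9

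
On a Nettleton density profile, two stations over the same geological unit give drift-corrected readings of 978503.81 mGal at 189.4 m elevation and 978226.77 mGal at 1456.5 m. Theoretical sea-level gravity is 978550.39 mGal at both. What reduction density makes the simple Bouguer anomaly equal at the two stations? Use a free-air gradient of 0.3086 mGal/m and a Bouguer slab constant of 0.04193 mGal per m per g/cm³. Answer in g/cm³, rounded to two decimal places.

2.15

Δg_obs = 978226.77 − 978503.81 = -277.04 mGal over Δh = 1456.5 − 189.4 = 1267.1 m
Equal Bouguer anomalies ⇒ Δg_obs + (0.3086 − 0.04193ρ)·Δh = 0
0.3086 − 0.04193ρ = −Δg_obs/Δh = 0.21864
ρ = (0.3086 − 0.21864) / 0.04193 = 2.15 g/cm³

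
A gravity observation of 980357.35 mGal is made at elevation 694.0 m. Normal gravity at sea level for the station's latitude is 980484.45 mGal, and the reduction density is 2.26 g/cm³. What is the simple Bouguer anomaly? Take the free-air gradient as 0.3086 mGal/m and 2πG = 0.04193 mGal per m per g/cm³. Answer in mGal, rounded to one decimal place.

21.3

Free-air correction = 0.3086 × 694.0 = 214.17 mGal
Free-air anomaly = 980357.35 − 980484.45 + (214.17) = 87.07 mGal
Bouguer slab correction = 0.04193 × 2.26 × 694.0 = 65.76 mGal
Simple Bouguer anomaly = 87.07 − (65.76) = 21.31 mGal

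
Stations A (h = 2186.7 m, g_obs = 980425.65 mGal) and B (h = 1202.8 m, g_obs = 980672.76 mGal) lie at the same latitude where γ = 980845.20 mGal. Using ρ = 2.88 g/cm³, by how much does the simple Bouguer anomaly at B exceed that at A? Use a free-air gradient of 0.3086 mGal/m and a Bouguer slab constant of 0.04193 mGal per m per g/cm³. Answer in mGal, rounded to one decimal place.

62.3

Δg_SB(A) = 980425.65 − 980845.20 + 0.3086×2186.7 − 0.04193×2.88×2186.7 = -8.80 mGal
Δg_SB(B) = 980672.76 − 980845.20 + 0.3086×1202.8 − 0.04193×2.88×1202.8 = 53.50 mGal
Difference = 53.50 − (-8.80) = 62.30 mGal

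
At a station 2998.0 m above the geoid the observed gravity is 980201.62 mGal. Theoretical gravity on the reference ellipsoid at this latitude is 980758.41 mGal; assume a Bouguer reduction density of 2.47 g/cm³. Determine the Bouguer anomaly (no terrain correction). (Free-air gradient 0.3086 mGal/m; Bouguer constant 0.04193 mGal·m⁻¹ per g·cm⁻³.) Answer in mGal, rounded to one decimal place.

Free-air correction = 0.3086 × 2998.0 = 925.18 mGal
Free-air anomaly = 980201.62 − 980758.41 + (925.18) = 368.39 mGal
Bouguer slab correction = 0.04193 × 2.47 × 2998.0 = 310.49 mGal
Simple Bouguer anomaly = 368.39 − (310.49) = 57.90 mGal

57.9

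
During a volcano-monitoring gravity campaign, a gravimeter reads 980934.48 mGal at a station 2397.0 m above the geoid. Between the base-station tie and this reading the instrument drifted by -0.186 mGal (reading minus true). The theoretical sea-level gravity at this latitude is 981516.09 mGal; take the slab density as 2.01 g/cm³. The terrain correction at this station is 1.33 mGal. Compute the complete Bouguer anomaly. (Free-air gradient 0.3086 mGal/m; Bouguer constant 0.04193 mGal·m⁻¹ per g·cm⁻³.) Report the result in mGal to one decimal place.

-42.4

Drift-corrected reading = 980934.48 − (-0.186) = 980934.666 mGal
Free-air correction = 0.3086 × 2397.0 = 739.71 mGal
Free-air anomaly = 980934.666 − 981516.09 + (739.71) = 158.286 mGal
Bouguer slab correction = 0.04193 × 2.01 × 2397.0 = 202.02 mGal
Simple Bouguer anomaly = 158.286 − (202.02) = -43.734 mGal
Complete Bouguer anomaly = -43.734 + 1.33 = -42.404 mGal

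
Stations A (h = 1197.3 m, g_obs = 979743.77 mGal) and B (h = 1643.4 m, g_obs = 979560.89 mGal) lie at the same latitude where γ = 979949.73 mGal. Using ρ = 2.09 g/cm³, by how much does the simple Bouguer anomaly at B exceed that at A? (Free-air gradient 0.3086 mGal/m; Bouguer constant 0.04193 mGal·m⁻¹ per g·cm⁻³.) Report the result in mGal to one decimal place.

Δg_SB(A) = 979743.77 − 979949.73 + 0.3086×1197.3 − 0.04193×2.09×1197.3 = 58.60 mGal
Δg_SB(B) = 979560.89 − 979949.73 + 0.3086×1643.4 − 0.04193×2.09×1643.4 = -25.70 mGal
Difference = -25.70 − (58.60) = -84.30 mGal

-84.3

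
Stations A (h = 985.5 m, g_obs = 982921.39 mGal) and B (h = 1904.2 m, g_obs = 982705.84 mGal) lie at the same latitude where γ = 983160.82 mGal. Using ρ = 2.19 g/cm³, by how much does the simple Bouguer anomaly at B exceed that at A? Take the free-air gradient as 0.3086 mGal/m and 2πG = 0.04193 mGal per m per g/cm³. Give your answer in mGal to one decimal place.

-16.4

Δg_SB(A) = 982921.39 − 983160.82 + 0.3086×985.5 − 0.04193×2.19×985.5 = -25.80 mGal
Δg_SB(B) = 982705.84 − 983160.82 + 0.3086×1904.2 − 0.04193×2.19×1904.2 = -42.20 mGal
Difference = -42.20 − (-25.80) = -16.40 mGal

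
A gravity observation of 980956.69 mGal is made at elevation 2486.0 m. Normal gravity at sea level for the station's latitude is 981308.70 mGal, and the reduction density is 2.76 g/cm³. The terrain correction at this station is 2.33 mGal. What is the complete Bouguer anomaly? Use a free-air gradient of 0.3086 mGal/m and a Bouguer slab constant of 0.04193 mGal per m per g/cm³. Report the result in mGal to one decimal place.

129.8

Free-air correction = 0.3086 × 2486.0 = 767.18 mGal
Free-air anomaly = 980956.69 − 981308.70 + (767.18) = 415.17 mGal
Bouguer slab correction = 0.04193 × 2.76 × 2486.0 = 287.70 mGal
Simple Bouguer anomaly = 415.17 − (287.70) = 127.47 mGal
Complete Bouguer anomaly = 127.47 + 2.33 = 129.80 mGal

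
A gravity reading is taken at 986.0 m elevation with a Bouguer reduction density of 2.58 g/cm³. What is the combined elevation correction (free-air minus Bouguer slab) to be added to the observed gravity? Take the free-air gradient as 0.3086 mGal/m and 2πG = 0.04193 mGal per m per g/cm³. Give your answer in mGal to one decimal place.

Combined gradient = 0.3086 − 0.04193 × 2.58 = 0.2004206 mGal/m
Combined elevation correction = 0.2004206 × 986.0 = 197.6 mGal

197.6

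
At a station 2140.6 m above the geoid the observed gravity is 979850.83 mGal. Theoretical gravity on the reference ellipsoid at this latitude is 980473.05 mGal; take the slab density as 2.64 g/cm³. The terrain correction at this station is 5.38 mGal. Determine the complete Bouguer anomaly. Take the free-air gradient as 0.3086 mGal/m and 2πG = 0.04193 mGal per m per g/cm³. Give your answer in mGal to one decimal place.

-193.2

Free-air correction = 0.3086 × 2140.6 = 660.59 mGal
Free-air anomaly = 979850.83 − 980473.05 + (660.59) = 38.37 mGal
Bouguer slab correction = 0.04193 × 2.64 × 2140.6 = 236.95 mGal
Simple Bouguer anomaly = 38.37 − (236.95) = -198.58 mGal
Complete Bouguer anomaly = -198.58 + 5.38 = -193.20 mGal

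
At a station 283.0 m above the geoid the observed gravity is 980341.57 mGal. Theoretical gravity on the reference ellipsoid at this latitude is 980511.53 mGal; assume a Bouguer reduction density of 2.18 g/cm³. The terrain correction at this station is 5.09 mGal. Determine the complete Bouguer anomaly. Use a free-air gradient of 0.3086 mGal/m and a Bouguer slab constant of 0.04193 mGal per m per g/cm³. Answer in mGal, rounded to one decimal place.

-103.4

Free-air correction = 0.3086 × 283.0 = 87.33 mGal
Free-air anomaly = 980341.57 − 980511.53 + (87.33) = -82.63 mGal
Bouguer slab correction = 0.04193 × 2.18 × 283.0 = 25.87 mGal
Simple Bouguer anomaly = -82.63 − (25.87) = -108.50 mGal
Complete Bouguer anomaly = -108.50 + 5.09 = -103.41 mGal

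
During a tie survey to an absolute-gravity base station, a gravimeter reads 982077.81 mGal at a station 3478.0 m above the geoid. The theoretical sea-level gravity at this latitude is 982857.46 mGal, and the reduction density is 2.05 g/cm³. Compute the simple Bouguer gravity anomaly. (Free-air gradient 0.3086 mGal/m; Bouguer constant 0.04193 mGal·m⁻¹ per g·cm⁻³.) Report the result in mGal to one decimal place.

-5.3

Free-air correction = 0.3086 × 3478.0 = 1073.31 mGal
Free-air anomaly = 982077.81 − 982857.46 + (1073.31) = 293.66 mGal
Bouguer slab correction = 0.04193 × 2.05 × 3478.0 = 298.96 mGal
Simple Bouguer anomaly = 293.66 − (298.96) = -5.30 mGal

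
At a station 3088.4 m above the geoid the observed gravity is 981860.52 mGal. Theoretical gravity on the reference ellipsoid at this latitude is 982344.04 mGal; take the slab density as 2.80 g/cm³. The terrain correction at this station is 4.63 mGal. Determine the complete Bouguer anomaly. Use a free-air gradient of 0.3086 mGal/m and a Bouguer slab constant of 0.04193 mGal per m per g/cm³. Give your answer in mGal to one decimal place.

111.6

Free-air correction = 0.3086 × 3088.4 = 953.08 mGal
Free-air anomaly = 981860.52 − 982344.04 + (953.08) = 469.56 mGal
Bouguer slab correction = 0.04193 × 2.80 × 3088.4 = 362.59 mGal
Simple Bouguer anomaly = 469.56 − (362.59) = 106.97 mGal
Complete Bouguer anomaly = 106.97 + 4.63 = 111.60 mGal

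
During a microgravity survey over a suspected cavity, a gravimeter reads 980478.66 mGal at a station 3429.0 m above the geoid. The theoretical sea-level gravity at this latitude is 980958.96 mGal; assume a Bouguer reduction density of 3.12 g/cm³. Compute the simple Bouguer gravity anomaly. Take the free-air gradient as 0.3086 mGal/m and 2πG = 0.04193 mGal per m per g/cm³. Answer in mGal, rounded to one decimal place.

Free-air correction = 0.3086 × 3429.0 = 1058.19 mGal
Free-air anomaly = 980478.66 − 980958.96 + (1058.19) = 577.89 mGal
Bouguer slab correction = 0.04193 × 3.12 × 3429.0 = 448.59 mGal
Simple Bouguer anomaly = 577.89 − (448.59) = 129.30 mGal

129.3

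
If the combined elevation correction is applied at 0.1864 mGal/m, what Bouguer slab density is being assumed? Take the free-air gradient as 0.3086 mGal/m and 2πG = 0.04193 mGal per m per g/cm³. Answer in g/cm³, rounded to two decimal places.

2.91

0.1864 = 0.3086 − 0.04193 × ρ
ρ = (0.3086 − 0.1864) / 0.04193 = 2.91 g/cm³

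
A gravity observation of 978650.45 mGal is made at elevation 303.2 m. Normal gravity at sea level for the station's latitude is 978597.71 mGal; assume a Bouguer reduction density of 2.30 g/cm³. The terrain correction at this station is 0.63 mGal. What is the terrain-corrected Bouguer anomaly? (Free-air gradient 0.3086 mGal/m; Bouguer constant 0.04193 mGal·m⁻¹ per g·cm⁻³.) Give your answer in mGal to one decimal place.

117.7

Free-air correction = 0.3086 × 303.2 = 93.57 mGal
Free-air anomaly = 978650.45 − 978597.71 + (93.57) = 146.31 mGal
Bouguer slab correction = 0.04193 × 2.30 × 303.2 = 29.24 mGal
Simple Bouguer anomaly = 146.31 − (29.24) = 117.07 mGal
Complete Bouguer anomaly = 117.07 + 0.63 = 117.70 mGal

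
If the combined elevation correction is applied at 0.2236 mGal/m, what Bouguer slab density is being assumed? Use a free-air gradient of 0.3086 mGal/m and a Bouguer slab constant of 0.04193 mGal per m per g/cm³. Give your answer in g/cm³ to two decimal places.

0.2236 = 0.3086 − 0.04193 × ρ
ρ = (0.3086 − 0.2236) / 0.04193 = 2.03 g/cm³

2.03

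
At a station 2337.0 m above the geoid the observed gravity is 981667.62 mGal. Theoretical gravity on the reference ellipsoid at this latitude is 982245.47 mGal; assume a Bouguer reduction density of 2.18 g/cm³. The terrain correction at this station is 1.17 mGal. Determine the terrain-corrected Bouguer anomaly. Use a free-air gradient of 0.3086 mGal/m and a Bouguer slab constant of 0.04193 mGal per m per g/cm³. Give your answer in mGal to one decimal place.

-69.1

Free-air correction = 0.3086 × 2337.0 = 721.20 mGal
Free-air anomaly = 981667.62 − 982245.47 + (721.20) = 143.35 mGal
Bouguer slab correction = 0.04193 × 2.18 × 2337.0 = 213.62 mGal
Simple Bouguer anomaly = 143.35 − (213.62) = -70.27 mGal
Complete Bouguer anomaly = -70.27 + 1.17 = -69.10 mGal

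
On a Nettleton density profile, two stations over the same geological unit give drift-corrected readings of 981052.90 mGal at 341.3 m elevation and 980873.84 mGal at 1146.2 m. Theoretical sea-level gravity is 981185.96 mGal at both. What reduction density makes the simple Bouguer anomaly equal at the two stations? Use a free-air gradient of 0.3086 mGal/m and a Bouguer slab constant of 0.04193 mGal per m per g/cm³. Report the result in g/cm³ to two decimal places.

2.05

Δg_obs = 980873.84 − 981052.90 = -179.06 mGal over Δh = 1146.2 − 341.3 = 804.9 m
Equal Bouguer anomalies ⇒ Δg_obs + (0.3086 − 0.04193ρ)·Δh = 0
0.3086 − 0.04193ρ = −Δg_obs/Δh = 0.22246
ρ = (0.3086 − 0.22246) / 0.04193 = 2.05 g/cm³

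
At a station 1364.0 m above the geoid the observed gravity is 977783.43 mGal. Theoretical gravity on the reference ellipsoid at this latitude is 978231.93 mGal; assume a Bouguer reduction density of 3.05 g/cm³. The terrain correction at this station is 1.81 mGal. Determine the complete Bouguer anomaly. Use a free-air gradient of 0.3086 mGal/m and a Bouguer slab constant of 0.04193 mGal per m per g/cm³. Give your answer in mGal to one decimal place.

-200.2

Free-air correction = 0.3086 × 1364.0 = 420.93 mGal
Free-air anomaly = 977783.43 − 978231.93 + (420.93) = -27.57 mGal
Bouguer slab correction = 0.04193 × 3.05 × 1364.0 = 174.44 mGal
Simple Bouguer anomaly = -27.57 − (174.44) = -202.01 mGal
Complete Bouguer anomaly = -202.01 + 1.81 = -200.20 mGal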